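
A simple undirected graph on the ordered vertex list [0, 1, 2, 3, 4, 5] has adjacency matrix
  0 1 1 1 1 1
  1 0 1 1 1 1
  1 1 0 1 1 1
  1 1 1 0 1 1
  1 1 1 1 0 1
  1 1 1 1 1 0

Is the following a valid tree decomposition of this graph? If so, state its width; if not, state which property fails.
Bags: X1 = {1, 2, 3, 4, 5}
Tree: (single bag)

A tree decomposition must satisfy three properties: every vertex lies in some bag; for every edge, both endpoints lie together in some bag; and for every vertex, the bags containing it form a connected subtree. Here vertex 0 appears in no bag, so the decomposition is invalid.

No — vertex 0 appears in no bag.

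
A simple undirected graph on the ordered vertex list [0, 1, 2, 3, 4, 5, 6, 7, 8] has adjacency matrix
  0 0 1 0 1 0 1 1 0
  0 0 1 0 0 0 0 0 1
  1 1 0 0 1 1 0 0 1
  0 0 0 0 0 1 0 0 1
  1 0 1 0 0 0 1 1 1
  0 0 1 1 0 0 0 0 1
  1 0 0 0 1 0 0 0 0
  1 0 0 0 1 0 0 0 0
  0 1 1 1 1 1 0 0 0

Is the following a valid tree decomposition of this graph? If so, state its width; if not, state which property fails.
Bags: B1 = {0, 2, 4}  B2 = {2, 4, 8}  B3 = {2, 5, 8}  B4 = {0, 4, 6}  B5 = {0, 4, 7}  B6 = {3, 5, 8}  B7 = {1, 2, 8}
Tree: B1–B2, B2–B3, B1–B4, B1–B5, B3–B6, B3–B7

Yes; width 2.

Every vertex of G appears in some bag (union = {0, 1, 2, 3, 4, 5, 6, 7, 8}); every edge is covered by a bag; and for each vertex v the set of bags containing v is connected in the bag tree. The decomposition is therefore valid. The largest bag has 3 vertices, so the width is 2.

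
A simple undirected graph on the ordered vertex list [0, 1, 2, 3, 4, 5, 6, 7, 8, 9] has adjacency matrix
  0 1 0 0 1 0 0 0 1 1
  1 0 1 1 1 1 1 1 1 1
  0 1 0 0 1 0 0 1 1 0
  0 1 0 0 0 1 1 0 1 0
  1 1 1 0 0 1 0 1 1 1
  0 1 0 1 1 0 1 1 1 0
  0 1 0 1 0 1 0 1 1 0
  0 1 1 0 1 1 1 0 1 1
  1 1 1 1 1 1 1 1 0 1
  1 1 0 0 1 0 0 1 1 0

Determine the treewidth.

4

A width-4 tree decomposition is:
Bags: B1 = {1, 4, 5, 7, 8}  B2 = {1, 4, 7, 8, 9}  B3 = {1, 5, 6, 7, 8}  B4 = {1, 2, 4, 7, 8}  B5 = {1, 3, 5, 6, 8}  B6 = {0, 1, 4, 8, 9}
Tree: B1–B2, B1–B3, B1–B4, B3–B5, B2–B6
Each bag holds 5 vertices, so the decomposition has width 4, which upper-bounds the treewidth. On the other hand G contains the 5-clique {1, 3, 5, 6, 8}. A clique must lie in a single bag of any decomposition, so no decomposition can have width below 4. Hence tw(G) = 4 exactly.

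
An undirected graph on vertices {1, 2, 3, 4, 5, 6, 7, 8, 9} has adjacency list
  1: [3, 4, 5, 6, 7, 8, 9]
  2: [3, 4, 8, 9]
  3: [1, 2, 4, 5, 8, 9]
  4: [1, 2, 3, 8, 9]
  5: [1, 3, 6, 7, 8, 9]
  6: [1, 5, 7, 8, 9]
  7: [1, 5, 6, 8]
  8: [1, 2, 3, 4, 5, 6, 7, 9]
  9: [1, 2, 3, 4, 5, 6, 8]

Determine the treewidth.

A width-4 tree decomposition is:
Bags: B1 = {1, 5, 6, 8, 9}  B2 = {1, 3, 5, 8, 9}  B3 = {1, 5, 6, 7, 8}  B4 = {1, 3, 4, 8, 9}  B5 = {2, 3, 4, 8, 9}
Tree: B1–B2, B1–B3, B2–B4, B4–B5
Every bag has size at most 5, so the width is 5 − 1 = 4 and tw(G) ≤ 4. On the other hand G contains the 5-clique {1, 3, 4, 8, 9}. A clique must lie in a single bag of any decomposition, so no decomposition can have width below 4. Therefore the treewidth is 4.

4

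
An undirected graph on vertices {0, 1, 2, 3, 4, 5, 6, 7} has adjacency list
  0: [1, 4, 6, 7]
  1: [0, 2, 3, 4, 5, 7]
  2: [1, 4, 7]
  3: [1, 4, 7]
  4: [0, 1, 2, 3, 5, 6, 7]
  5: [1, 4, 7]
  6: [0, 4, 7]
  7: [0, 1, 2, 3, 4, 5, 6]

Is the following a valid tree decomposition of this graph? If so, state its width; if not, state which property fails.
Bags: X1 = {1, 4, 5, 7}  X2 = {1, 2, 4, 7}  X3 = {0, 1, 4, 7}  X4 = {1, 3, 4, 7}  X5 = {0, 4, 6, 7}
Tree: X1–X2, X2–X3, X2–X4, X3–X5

Every vertex of G appears in some bag (union = {0, 1, 2, 3, 4, 5, 6, 7}); every edge is covered by a bag; and for each vertex v the set of bags containing v is connected in the bag tree. The decomposition is therefore valid. The largest bag has 4 vertices, so the width is 3.

Yes; width 3.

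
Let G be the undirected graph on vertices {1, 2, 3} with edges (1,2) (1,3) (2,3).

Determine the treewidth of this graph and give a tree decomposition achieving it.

A single bag containing all 3 vertices is trivially a valid decomposition of width 2. For the lower bound, the 3 vertices {1, 2, 3} are pairwise adjacent, and any tree decomposition puts a clique entirely inside one bag — forcing width ≥ 2. Hence tw(G) = 2 exactly.

Treewidth 2.
One such decomposition:
Bags: B1 = {1, 2, 3}
Tree: (single bag)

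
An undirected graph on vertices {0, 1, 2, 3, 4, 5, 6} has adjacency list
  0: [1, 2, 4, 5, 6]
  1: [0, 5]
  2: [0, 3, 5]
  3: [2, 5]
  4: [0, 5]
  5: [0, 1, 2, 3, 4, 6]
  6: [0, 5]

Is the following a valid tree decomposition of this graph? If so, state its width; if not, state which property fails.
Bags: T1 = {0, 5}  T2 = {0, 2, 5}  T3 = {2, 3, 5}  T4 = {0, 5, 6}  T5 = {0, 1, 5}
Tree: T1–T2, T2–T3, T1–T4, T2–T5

No — vertex 4 appears in no bag.

A tree decomposition must satisfy three properties: every vertex lies in some bag; for every edge, both endpoints lie together in some bag; and for every vertex, the bags containing it form a connected subtree. Here vertex 4 appears in no bag, so the decomposition is invalid.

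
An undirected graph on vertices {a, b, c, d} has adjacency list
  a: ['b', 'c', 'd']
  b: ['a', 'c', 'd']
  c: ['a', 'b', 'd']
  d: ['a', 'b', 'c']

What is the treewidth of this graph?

3

A width-3 tree decomposition is:
Bags: B1 = {a, b, c, d}
Tree: (single bag)
A single bag containing all 4 vertices is trivially a valid decomposition of width 3. On the other hand G contains the 4-clique {a, b, c, d}. A clique must lie in a single bag of any decomposition, so no decomposition can have width below 3. The upper and lower bounds meet at 3, so that is the treewidth.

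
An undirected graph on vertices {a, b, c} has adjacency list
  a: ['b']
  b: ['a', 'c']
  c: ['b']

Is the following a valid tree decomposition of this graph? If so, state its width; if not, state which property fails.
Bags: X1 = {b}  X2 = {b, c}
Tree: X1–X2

A tree decomposition must satisfy three properties: every vertex lies in some bag; for every edge, both endpoints lie together in some bag; and for every vertex, the bags containing it form a connected subtree. Here vertex a appears in no bag, so the decomposition is invalid.

No — vertex a appears in no bag.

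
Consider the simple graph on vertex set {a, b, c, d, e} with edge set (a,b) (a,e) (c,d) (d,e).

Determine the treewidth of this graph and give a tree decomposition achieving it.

The largest bag has 2 vertices, giving width 1; this decomposition certifies tw(G) ≤ 1. Since G has at least one edge (e.g. b–a), it is not an edgeless graph, so tw(G) ≥ 1. Hence tw(G) = 1 exactly.

Treewidth 1.
Bags: B1 = {a, b}  B2 = {a, e}  B3 = {d, e}  B4 = {c, d}
Tree: B1–B2, B2–B3, B3–B4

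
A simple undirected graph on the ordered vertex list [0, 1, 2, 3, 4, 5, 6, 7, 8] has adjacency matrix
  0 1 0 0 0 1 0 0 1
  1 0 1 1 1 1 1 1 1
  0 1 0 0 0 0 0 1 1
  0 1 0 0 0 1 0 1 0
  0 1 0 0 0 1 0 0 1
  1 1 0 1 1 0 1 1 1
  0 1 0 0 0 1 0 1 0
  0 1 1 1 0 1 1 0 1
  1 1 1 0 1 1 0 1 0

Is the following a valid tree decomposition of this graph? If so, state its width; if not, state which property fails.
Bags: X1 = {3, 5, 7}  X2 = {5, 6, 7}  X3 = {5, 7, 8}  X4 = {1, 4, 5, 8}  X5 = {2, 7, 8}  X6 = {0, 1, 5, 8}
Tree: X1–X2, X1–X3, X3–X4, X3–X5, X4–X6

No — edge (3,1) lies in no bag.

A tree decomposition must satisfy three properties: every vertex lies in some bag; for every edge, both endpoints lie together in some bag; and for every vertex, the bags containing it form a connected subtree. Here edge (3,1) lies in no bag, so the decomposition is invalid.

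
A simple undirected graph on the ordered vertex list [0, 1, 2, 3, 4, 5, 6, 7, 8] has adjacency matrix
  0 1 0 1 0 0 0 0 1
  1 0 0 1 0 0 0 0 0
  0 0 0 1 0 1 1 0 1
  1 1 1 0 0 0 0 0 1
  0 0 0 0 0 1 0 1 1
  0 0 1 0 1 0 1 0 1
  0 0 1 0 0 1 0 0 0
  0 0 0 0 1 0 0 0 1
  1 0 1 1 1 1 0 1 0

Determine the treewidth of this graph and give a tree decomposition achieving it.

Treewidth 2.
One optimal decomposition is:
Bags: B1 = {2, 3, 8}  B2 = {2, 5, 8}  B3 = {2, 5, 6}  B4 = {0, 3, 8}  B5 = {0, 1, 3}  B6 = {4, 5, 8}  B7 = {4, 7, 8}
Tree: B1–B2, B2–B3, B1–B4, B4–B5, B2–B6, B6–B7

Every bag has size at most 3, so the width is 3 − 1 = 2 and tw(G) ≤ 2. Conversely, {0, 3, 8} is a clique of size 3, and the vertices of any clique must share a bag in every tree decomposition; so some bag has ≥ 3 vertices and tw(G) ≥ 2. Hence tw(G) = 2 exactly.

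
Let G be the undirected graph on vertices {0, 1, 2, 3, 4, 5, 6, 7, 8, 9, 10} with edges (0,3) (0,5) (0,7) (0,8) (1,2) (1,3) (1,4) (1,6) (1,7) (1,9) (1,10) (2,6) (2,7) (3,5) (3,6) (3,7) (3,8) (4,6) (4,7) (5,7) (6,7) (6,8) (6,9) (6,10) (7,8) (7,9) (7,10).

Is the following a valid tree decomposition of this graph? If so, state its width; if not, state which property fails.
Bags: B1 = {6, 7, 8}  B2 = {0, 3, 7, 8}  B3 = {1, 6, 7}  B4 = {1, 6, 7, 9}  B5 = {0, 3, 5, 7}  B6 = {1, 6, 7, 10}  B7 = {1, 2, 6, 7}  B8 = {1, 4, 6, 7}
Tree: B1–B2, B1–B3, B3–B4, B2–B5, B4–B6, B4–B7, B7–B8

No — edge (3,6) lies in no bag.

A tree decomposition must satisfy three properties: every vertex lies in some bag; for every edge, both endpoints lie together in some bag; and for every vertex, the bags containing it form a connected subtree. Here edge (3,6) lies in no bag, so the decomposition is invalid.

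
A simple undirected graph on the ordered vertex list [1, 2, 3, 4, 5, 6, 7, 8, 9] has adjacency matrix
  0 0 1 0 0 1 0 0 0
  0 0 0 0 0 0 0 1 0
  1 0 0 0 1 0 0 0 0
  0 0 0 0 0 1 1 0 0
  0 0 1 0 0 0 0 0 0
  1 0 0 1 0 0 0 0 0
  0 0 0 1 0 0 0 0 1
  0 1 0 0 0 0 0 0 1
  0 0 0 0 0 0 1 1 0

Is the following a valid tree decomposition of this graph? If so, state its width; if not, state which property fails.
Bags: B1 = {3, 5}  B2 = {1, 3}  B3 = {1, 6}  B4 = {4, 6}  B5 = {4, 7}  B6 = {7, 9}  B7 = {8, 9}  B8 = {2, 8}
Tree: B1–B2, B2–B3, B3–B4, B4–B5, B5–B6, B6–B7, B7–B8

Yes; width 1.

Every vertex of G appears in some bag (union = {1, 2, 3, 4, 5, 6, 7, 8, 9}); every edge is covered by a bag; and for each vertex v the set of bags containing v is connected in the bag tree. The decomposition is therefore valid. The largest bag has 2 vertices, so the width is 1.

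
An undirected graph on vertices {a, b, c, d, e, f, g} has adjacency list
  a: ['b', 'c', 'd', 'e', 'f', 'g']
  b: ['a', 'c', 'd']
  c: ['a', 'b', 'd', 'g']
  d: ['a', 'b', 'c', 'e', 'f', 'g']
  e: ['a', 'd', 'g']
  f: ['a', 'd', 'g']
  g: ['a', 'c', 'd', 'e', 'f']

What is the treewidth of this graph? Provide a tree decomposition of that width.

Treewidth 3.
Bags: B1 = {a, c, d, g}  B2 = {a, d, f, g}  B3 = {a, d, e, g}  B4 = {a, b, c, d}
Tree: B1–B2, B2–B3, B1–B4

Every bag has size at most 4, so the width is 4 − 1 = 3 and tw(G) ≤ 3. For the lower bound, the 4 vertices {a, d, e, g} are pairwise adjacent, and any tree decomposition puts a clique entirely inside one bag — forcing width ≥ 3. Combining the bounds, tw(G) = 3.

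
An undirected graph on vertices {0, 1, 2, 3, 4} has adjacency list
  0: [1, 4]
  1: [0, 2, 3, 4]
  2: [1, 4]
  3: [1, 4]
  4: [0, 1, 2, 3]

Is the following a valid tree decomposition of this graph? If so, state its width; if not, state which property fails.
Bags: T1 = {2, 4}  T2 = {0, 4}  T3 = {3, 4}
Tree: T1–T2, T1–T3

A tree decomposition must satisfy three properties: every vertex lies in some bag; for every edge, both endpoints lie together in some bag; and for every vertex, the bags containing it form a connected subtree. Here vertex 1 appears in no bag, so the decomposition is invalid.

No — vertex 1 appears in no bag.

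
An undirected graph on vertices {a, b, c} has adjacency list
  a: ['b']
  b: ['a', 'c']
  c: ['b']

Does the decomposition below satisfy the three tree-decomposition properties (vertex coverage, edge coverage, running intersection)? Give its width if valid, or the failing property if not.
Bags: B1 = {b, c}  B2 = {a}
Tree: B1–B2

No — edge (b,a) lies in no bag.

A tree decomposition must satisfy three properties: every vertex lies in some bag; for every edge, both endpoints lie together in some bag; and for every vertex, the bags containing it form a connected subtree. Here edge (b,a) lies in no bag, so the decomposition is invalid.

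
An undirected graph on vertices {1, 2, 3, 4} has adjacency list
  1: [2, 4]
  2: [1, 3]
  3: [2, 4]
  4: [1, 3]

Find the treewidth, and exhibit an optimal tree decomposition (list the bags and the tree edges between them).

Treewidth 2.
One such decomposition:
Bags: B1 = {1, 3, 4}  B2 = {1, 2, 3}
Tree: B1–B2

The largest bag has 3 vertices, giving width 2; this decomposition certifies tw(G) ≤ 2. For the lower bound, G contains the cycle 3–4–1–2–3, so G is not a forest; only forests have treewidth ≤ 1, hence tw(G) ≥ 2. The upper and lower bounds meet at 2, so that is the treewidth.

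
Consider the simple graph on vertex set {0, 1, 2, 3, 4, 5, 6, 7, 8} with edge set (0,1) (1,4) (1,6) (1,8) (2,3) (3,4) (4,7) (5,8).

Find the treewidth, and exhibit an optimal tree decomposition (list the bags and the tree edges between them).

Treewidth 1.
Bags: B1 = {3, 4}  B2 = {1, 4}  B3 = {4, 7}  B4 = {2, 3}  B5 = {1, 8}  B6 = {5, 8}  B7 = {0, 1}  B8 = {1, 6}
Tree: B1–B2, B1–B3, B1–B4, B2–B5, B5–B6, B2–B7, B2–B8

The largest bag has 2 vertices, giving width 1; this decomposition certifies tw(G) ≤ 1. Any graph with an edge has treewidth ≥ 1, and G has the edge 4–3. Combining the bounds, tw(G) = 1.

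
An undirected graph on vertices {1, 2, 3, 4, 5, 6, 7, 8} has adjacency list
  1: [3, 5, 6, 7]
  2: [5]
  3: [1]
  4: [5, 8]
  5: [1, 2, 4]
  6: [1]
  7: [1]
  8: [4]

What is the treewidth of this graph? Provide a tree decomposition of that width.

Treewidth 1.
One such decomposition:
Bags: B1 = {1, 5}  B2 = {4, 5}  B3 = {2, 5}  B4 = {4, 8}  B5 = {1, 6}  B6 = {1, 7}  B7 = {1, 3}
Tree: B1–B2, B1–B3, B2–B4, B1–B5, B5–B6, B5–B7

Every bag has size at most 2, so the width is 2 − 1 = 1 and tw(G) ≤ 1. Any graph with an edge has treewidth ≥ 1, and G has the edge 5–1. The upper and lower bounds meet at 1, so that is the treewidth.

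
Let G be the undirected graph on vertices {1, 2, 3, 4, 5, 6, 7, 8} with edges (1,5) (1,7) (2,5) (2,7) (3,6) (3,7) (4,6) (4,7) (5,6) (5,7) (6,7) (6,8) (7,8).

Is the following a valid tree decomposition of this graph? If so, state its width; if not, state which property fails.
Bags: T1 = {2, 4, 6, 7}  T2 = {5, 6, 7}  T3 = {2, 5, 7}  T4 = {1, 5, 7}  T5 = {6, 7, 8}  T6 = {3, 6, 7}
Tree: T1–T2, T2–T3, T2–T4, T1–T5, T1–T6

No — bags containing vertex 2 are not connected in the tree.

A tree decomposition must satisfy three properties: every vertex lies in some bag; for every edge, both endpoints lie together in some bag; and for every vertex, the bags containing it form a connected subtree. Here bags containing vertex 2 are not connected in the tree, so the decomposition is invalid.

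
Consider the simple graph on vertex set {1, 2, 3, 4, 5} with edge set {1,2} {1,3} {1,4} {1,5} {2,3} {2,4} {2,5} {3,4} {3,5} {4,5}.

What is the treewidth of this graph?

4

A width-4 tree decomposition is:
Bags: B1 = {1, 2, 3, 4, 5}
Tree: (single bag)
A single bag containing all 5 vertices is trivially a valid decomposition of width 4. On the other hand G contains the 5-clique {1, 2, 3, 4, 5}. A clique must lie in a single bag of any decomposition, so no decomposition can have width below 4. Hence tw(G) = 4 exactly.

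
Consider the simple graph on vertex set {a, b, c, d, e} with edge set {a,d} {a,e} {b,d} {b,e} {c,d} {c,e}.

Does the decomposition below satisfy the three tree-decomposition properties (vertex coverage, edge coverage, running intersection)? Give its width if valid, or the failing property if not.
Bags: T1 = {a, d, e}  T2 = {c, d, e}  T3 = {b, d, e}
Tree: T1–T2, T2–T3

Checking the three conditions: (i) the bags cover all of {a, b, c, d, e}; (ii) for each edge, some bag contains both endpoints; (iii) the bags containing any fixed vertex form a subtree. All hold, so the decomposition is valid with width 3 − 1 = 2.

Yes; width 2.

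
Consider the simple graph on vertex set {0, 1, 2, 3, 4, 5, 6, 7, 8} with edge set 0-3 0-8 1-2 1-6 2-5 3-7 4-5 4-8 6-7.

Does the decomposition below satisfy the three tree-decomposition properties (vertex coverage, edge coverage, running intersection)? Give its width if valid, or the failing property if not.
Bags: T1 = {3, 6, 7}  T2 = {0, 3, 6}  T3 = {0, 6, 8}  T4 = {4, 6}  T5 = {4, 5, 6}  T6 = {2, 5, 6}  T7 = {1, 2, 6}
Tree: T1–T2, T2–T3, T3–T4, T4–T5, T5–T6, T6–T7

No — edge (8,4) lies in no bag.

A tree decomposition must satisfy three properties: every vertex lies in some bag; for every edge, both endpoints lie together in some bag; and for every vertex, the bags containing it form a connected subtree. Here edge (8,4) lies in no bag, so the decomposition is invalid.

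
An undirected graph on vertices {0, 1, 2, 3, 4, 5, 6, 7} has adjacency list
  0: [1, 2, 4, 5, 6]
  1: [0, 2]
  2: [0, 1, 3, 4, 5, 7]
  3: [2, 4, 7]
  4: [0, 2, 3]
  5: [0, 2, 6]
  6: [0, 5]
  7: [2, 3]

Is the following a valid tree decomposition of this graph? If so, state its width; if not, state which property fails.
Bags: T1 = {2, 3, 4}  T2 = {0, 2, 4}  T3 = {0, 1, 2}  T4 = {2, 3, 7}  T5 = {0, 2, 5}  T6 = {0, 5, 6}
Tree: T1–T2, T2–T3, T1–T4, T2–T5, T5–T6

Checking the three conditions: (i) the bags cover all of {0, 1, 2, 3, 4, 5, 6, 7}; (ii) for each edge, some bag contains both endpoints; (iii) the bags containing any fixed vertex form a subtree. All hold, so the decomposition is valid with width 3 − 1 = 2.

Yes; width 2.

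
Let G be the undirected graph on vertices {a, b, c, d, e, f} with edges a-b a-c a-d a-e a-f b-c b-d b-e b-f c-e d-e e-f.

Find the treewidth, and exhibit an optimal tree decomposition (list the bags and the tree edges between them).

Treewidth 3.
One optimal decomposition is:
Bags: B1 = {a, b, e, f}  B2 = {a, b, d, e}  B3 = {a, b, c, e}
Tree: B1–B2, B1–B3

Every bag has size at most 4, so the width is 4 − 1 = 3 and tw(G) ≤ 3. On the other hand G contains the 4-clique {a, b, d, e}. A clique must lie in a single bag of any decomposition, so no decomposition can have width below 3. Combining the bounds, tw(G) = 3.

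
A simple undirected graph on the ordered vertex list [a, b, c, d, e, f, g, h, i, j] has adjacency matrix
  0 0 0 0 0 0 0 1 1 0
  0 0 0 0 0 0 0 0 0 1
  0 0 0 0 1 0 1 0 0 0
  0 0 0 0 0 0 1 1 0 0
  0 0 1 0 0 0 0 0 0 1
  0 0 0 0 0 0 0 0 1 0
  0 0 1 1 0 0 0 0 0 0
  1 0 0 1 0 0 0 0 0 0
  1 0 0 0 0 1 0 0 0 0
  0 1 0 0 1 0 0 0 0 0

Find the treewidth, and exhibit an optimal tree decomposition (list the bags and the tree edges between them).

Each bag holds 2 vertices, so the decomposition has width 1, which upper-bounds the treewidth. Any graph with an edge has treewidth ≥ 1, and G has the edge b–j. The upper and lower bounds meet at 1, so that is the treewidth.

Treewidth 1.
One such decomposition:
Bags: B1 = {b, j}  B2 = {e, j}  B3 = {c, e}  B4 = {c, g}  B5 = {d, g}  B6 = {d, h}  B7 = {a, h}  B8 = {a, i}  B9 = {f, i}
Tree: B1–B2, B2–B3, B3–B4, B4–B5, B5–B6, B6–B7, B7–B8, B8–B9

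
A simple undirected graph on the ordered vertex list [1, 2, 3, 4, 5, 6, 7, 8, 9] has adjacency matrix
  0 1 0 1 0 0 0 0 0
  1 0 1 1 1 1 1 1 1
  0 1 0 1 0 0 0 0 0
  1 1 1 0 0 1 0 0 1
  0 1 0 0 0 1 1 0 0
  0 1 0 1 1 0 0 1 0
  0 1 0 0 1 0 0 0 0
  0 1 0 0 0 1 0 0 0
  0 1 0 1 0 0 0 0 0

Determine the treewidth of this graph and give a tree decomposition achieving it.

Each bag holds 3 vertices, so the decomposition has width 2, which upper-bounds the treewidth. For the lower bound, the 3 vertices {2, 6, 8} are pairwise adjacent, and any tree decomposition puts a clique entirely inside one bag — forcing width ≥ 2. Combining the bounds, tw(G) = 2.

Treewidth 2.
Bags: B1 = {2, 4, 6}  B2 = {2, 6, 8}  B3 = {2, 5, 6}  B4 = {2, 5, 7}  B5 = {2, 3, 4}  B6 = {2, 4, 9}  B7 = {1, 2, 4}
Tree: B1–B2, B2–B3, B3–B4, B1–B5, B1–B6, B6–B7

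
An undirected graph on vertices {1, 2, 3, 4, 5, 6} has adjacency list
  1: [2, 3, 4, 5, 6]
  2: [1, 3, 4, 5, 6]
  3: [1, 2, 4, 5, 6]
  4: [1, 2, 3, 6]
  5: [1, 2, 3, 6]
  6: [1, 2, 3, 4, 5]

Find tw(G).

4

A width-4 tree decomposition is:
Bags: B1 = {1, 2, 3, 4, 6}  B2 = {1, 2, 3, 5, 6}
Tree: B1–B2
Each bag holds 5 vertices, so the decomposition has width 4, which upper-bounds the treewidth. On the other hand G contains the 5-clique {1, 2, 3, 4, 6}. A clique must lie in a single bag of any decomposition, so no decomposition can have width below 4. Combining the bounds, tw(G) = 4.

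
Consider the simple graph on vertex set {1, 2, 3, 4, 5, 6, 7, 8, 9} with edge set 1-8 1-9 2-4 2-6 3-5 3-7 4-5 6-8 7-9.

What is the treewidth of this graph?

A width-2 tree decomposition is:
Bags: B1 = {1, 7, 9}  B2 = {1, 3, 7}  B3 = {1, 3, 5}  B4 = {1, 4, 5}  B5 = {1, 2, 4}  B6 = {1, 2, 6}  B7 = {1, 6, 8}
Tree: B1–B2, B2–B3, B3–B4, B4–B5, B5–B6, B6–B7
Every bag has size at most 3, so the width is 3 − 1 = 2 and tw(G) ≤ 2. For the lower bound, G contains the cycle 1–9–7–3–5–4–2–6–8–1, so G is not a forest; only forests have treewidth ≤ 1, hence tw(G) ≥ 2. The upper and lower bounds meet at 2, so that is the treewidth.

2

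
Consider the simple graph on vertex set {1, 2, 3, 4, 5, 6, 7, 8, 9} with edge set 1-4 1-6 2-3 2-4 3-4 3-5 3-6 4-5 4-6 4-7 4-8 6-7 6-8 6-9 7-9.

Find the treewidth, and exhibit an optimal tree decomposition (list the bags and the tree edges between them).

Every bag has size at most 3, so the width is 3 − 1 = 2 and tw(G) ≤ 2. Conversely, {6, 7, 9} is a clique of size 3, and the vertices of any clique must share a bag in every tree decomposition; so some bag has ≥ 3 vertices and tw(G) ≥ 2. Combining the bounds, tw(G) = 2.

Treewidth 2.
Bags: B1 = {1, 4, 6}  B2 = {4, 6, 7}  B3 = {6, 7, 9}  B4 = {3, 4, 6}  B5 = {3, 4, 5}  B6 = {4, 6, 8}  B7 = {2, 3, 4}
Tree: B1–B2, B2–B3, B1–B4, B4–B5, B4–B6, B4–B7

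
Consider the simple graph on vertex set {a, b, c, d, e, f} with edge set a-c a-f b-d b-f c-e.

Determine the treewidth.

A width-1 tree decomposition is:
Bags: B1 = {b, d}  B2 = {b, f}  B3 = {a, f}  B4 = {a, c}  B5 = {c, e}
Tree: B1–B2, B2–B3, B3–B4, B4–B5
Each bag holds 2 vertices, so the decomposition has width 1, which upper-bounds the treewidth. Since G has at least one edge (e.g. d–b), it is not an edgeless graph, so tw(G) ≥ 1. Therefore the treewidth is 1.

1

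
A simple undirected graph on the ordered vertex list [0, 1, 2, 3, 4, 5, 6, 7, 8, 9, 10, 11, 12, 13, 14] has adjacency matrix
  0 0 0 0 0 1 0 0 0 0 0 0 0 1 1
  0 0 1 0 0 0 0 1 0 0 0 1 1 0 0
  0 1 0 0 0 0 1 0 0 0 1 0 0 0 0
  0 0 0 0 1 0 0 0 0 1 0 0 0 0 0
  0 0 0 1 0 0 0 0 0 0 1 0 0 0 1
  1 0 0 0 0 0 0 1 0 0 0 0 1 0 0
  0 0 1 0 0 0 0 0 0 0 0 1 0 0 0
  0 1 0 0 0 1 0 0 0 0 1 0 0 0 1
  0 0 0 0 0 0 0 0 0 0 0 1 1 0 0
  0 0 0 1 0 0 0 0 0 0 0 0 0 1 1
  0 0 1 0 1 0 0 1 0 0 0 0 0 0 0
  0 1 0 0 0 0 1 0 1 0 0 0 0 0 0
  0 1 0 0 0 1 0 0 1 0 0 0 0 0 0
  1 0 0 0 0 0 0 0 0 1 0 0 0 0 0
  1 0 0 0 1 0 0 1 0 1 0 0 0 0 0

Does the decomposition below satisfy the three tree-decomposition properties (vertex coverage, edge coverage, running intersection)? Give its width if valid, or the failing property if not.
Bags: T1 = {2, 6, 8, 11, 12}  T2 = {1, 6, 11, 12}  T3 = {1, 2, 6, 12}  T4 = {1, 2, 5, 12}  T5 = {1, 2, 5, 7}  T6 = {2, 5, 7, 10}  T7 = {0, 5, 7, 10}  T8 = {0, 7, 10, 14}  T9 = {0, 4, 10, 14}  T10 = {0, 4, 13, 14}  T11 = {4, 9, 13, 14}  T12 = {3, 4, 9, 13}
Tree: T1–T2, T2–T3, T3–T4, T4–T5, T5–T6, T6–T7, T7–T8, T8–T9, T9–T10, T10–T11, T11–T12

No — bags containing vertex 2 are not connected in the tree.

A tree decomposition must satisfy three properties: every vertex lies in some bag; for every edge, both endpoints lie together in some bag; and for every vertex, the bags containing it form a connected subtree. Here bags containing vertex 2 are not connected in the tree, so the decomposition is invalid.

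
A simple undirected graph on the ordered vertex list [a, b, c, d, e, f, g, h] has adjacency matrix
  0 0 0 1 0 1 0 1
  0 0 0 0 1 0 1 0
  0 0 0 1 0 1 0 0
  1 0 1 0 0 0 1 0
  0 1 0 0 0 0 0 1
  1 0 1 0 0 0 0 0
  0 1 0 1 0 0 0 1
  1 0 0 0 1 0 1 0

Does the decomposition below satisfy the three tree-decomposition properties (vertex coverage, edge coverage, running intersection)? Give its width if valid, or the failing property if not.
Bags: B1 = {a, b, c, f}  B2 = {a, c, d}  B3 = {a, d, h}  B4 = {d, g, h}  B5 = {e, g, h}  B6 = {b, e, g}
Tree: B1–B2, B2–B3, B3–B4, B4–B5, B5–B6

A tree decomposition must satisfy three properties: every vertex lies in some bag; for every edge, both endpoints lie together in some bag; and for every vertex, the bags containing it form a connected subtree. Here bags containing vertex b are not connected in the tree, so the decomposition is invalid.

No — bags containing vertex b are not connected in the tree.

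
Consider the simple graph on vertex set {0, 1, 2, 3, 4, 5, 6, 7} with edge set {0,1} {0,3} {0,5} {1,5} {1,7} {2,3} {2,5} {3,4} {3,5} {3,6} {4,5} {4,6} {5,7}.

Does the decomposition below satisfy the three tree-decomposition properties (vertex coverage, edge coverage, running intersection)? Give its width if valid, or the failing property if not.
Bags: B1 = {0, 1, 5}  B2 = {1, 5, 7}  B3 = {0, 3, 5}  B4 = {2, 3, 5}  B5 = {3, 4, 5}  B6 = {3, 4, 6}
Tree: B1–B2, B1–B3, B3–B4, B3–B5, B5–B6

Checking the three conditions: (i) the bags cover all of {0, 1, 2, 3, 4, 5, 6, 7}; (ii) for each edge, some bag contains both endpoints; (iii) the bags containing any fixed vertex form a subtree. All hold, so the decomposition is valid with width 3 − 1 = 2.

Yes; width 2.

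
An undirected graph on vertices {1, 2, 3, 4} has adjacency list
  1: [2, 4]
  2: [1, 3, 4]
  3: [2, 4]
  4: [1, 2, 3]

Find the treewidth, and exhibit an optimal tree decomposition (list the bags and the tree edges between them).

Treewidth 2.
One optimal decomposition is:
Bags: B1 = {1, 2, 4}  B2 = {2, 3, 4}
Tree: B1–B2

Each bag holds 3 vertices, so the decomposition has width 2, which upper-bounds the treewidth. For the lower bound, the 3 vertices {1, 2, 4} are pairwise adjacent, and any tree decomposition puts a clique entirely inside one bag — forcing width ≥ 2. Therefore the treewidth is 2.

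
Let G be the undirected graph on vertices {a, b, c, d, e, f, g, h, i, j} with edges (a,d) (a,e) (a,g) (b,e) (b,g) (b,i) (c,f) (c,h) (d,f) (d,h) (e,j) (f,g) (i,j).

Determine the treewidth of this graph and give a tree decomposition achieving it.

Every bag has size at most 3, so the width is 3 − 1 = 2 and tw(G) ≤ 2. For the lower bound, G contains the cycle i–j–e–b–i, so G is not a forest; only forests have treewidth ≤ 1, hence tw(G) ≥ 2. The upper and lower bounds meet at 2, so that is the treewidth.

Treewidth 2.
One optimal decomposition is:
Bags: B1 = {b, i, j}  B2 = {b, e, j}  B3 = {b, e, g}  B4 = {a, e, g}  B5 = {a, f, g}  B6 = {a, d, f}  B7 = {c, d, f}  B8 = {c, d, h}
Tree: B1–B2, B2–B3, B3–B4, B4–B5, B5–B6, B6–B7, B7–B8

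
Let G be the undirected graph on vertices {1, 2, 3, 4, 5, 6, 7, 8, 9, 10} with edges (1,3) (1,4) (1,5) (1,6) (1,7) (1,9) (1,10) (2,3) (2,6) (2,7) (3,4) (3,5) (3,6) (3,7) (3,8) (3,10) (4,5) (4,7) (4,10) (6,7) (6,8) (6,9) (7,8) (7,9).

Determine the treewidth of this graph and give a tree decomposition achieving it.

Each bag holds 4 vertices, so the decomposition has width 3, which upper-bounds the treewidth. On the other hand G contains the 4-clique {1, 6, 7, 9}. A clique must lie in a single bag of any decomposition, so no decomposition can have width below 3. Hence tw(G) = 3 exactly.

Treewidth 3.
One optimal decomposition is:
Bags: B1 = {1, 3, 4, 7}  B2 = {1, 3, 4, 5}  B3 = {1, 3, 6, 7}  B4 = {1, 6, 7, 9}  B5 = {3, 6, 7, 8}  B6 = {2, 3, 6, 7}  B7 = {1, 3, 4, 10}
Tree: B1–B2, B1–B3, B3–B4, B3–B5, B5–B6, B1–B7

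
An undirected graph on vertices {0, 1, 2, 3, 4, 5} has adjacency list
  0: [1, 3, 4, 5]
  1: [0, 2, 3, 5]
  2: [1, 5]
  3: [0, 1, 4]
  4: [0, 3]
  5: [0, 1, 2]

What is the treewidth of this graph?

2

A width-2 tree decomposition is:
Bags: B1 = {0, 1, 3}  B2 = {0, 1, 5}  B3 = {1, 2, 5}  B4 = {0, 3, 4}
Tree: B1–B2, B2–B3, B1–B4
Every bag has size at most 3, so the width is 3 − 1 = 2 and tw(G) ≤ 2. Conversely, {0, 1, 3} is a clique of size 3, and the vertices of any clique must share a bag in every tree decomposition; so some bag has ≥ 3 vertices and tw(G) ≥ 2. Therefore the treewidth is 2.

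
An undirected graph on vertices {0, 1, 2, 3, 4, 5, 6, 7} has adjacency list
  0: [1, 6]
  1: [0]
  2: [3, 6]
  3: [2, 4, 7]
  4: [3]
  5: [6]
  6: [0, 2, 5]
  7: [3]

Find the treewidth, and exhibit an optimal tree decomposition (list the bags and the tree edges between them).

Treewidth 1.
One such decomposition:
Bags: B1 = {2, 3}  B2 = {3, 7}  B3 = {2, 6}  B4 = {0, 6}  B5 = {3, 4}  B6 = {0, 1}  B7 = {5, 6}
Tree: B1–B2, B1–B3, B3–B4, B1–B5, B4–B6, B3–B7

Every bag has size at most 2, so the width is 2 − 1 = 1 and tw(G) ≤ 1. Any graph with an edge has treewidth ≥ 1, and G has the edge 3–2. Combining the bounds, tw(G) = 1.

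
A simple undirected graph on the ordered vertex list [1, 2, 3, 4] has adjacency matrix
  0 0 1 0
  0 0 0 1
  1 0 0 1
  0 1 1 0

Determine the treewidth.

1

A width-1 tree decomposition is:
Bags: B1 = {2, 4}  B2 = {3, 4}  B3 = {1, 3}
Tree: B1–B2, B2–B3
Every bag has size at most 2, so the width is 2 − 1 = 1 and tw(G) ≤ 1. Any graph with an edge has treewidth ≥ 1, and G has the edge 2–4. Therefore the treewidth is 1.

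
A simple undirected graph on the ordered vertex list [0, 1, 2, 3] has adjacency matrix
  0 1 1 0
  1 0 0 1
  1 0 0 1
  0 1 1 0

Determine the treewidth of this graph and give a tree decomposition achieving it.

The largest bag has 3 vertices, giving width 2; this decomposition certifies tw(G) ≤ 2. The edges 3–2–0–1–3 form a cycle, so G is not a tree and its treewidth is at least 2. Combining the bounds, tw(G) = 2.

Treewidth 2.
One such decomposition:
Bags: B1 = {0, 2, 3}  B2 = {0, 1, 3}
Tree: B1–B2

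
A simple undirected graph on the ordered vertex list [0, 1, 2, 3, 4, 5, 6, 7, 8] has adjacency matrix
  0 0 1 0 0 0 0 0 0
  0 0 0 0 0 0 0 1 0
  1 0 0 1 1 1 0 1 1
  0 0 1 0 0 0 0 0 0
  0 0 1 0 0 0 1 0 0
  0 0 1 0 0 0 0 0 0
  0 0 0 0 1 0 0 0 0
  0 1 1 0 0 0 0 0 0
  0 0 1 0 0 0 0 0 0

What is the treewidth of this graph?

A width-1 tree decomposition is:
Bags: B1 = {2, 7}  B2 = {2, 5}  B3 = {1, 7}  B4 = {2, 3}  B5 = {2, 4}  B6 = {4, 6}  B7 = {0, 2}  B8 = {2, 8}
Tree: B1–B2, B1–B3, B2–B4, B4–B5, B5–B6, B4–B7, B2–B8
Each bag holds 2 vertices, so the decomposition has width 1, which upper-bounds the treewidth. Since G has at least one edge (e.g. 2–7), it is not an edgeless graph, so tw(G) ≥ 1. Combining the bounds, tw(G) = 1.

1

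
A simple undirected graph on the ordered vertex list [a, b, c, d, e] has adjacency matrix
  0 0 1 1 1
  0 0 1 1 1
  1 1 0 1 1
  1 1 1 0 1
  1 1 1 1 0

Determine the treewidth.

3

A width-3 tree decomposition is:
Bags: B1 = {b, c, d, e}  B2 = {a, c, d, e}
Tree: B1–B2
The largest bag has 4 vertices, giving width 3; this decomposition certifies tw(G) ≤ 3. Conversely, {a, c, d, e} is a clique of size 4, and the vertices of any clique must share a bag in every tree decomposition; so some bag has ≥ 4 vertices and tw(G) ≥ 3. Hence tw(G) = 3 exactly.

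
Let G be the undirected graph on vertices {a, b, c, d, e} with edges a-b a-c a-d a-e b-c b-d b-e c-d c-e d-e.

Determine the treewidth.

4

A width-4 tree decomposition is:
Bags: B1 = {a, b, c, d, e}
Tree: (single bag)
A single bag containing all 5 vertices is trivially a valid decomposition of width 4. For the lower bound, the 5 vertices {a, b, c, d, e} are pairwise adjacent, and any tree decomposition puts a clique entirely inside one bag — forcing width ≥ 4. Combining the bounds, tw(G) = 4.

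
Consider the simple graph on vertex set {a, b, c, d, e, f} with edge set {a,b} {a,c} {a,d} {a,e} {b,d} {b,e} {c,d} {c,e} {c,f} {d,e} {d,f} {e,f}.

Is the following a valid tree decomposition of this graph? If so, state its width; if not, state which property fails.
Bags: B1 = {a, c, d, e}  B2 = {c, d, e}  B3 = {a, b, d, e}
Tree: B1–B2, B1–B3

A tree decomposition must satisfy three properties: every vertex lies in some bag; for every edge, both endpoints lie together in some bag; and for every vertex, the bags containing it form a connected subtree. Here vertex f appears in no bag, so the decomposition is invalid.

No — vertex f appears in no bag.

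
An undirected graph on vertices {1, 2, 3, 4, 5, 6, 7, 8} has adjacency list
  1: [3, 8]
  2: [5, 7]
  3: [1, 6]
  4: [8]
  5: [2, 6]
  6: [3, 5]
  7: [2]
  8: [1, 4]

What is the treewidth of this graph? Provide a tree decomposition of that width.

Treewidth 1.
Bags: B1 = {2, 7}  B2 = {2, 5}  B3 = {5, 6}  B4 = {3, 6}  B5 = {1, 3}  B6 = {1, 8}  B7 = {4, 8}
Tree: B1–B2, B2–B3, B3–B4, B4–B5, B5–B6, B6–B7

Every bag has size at most 2, so the width is 2 − 1 = 1 and tw(G) ≤ 1. Any graph with an edge has treewidth ≥ 1, and G has the edge 7–2. Therefore the treewidth is 1.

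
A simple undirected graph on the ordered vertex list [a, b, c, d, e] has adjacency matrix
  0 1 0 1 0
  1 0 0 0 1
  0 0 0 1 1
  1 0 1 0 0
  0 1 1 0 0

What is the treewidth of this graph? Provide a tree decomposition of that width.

Treewidth 2.
One optimal decomposition is:
Bags: B1 = {b, c, e}  B2 = {b, c, d}  B3 = {a, b, d}
Tree: B1–B2, B2–B3

Each bag holds 3 vertices, so the decomposition has width 2, which upper-bounds the treewidth. For the lower bound, G contains the cycle b–e–c–d–a–b, so G is not a forest; only forests have treewidth ≤ 1, hence tw(G) ≥ 2. The upper and lower bounds meet at 2, so that is the treewidth.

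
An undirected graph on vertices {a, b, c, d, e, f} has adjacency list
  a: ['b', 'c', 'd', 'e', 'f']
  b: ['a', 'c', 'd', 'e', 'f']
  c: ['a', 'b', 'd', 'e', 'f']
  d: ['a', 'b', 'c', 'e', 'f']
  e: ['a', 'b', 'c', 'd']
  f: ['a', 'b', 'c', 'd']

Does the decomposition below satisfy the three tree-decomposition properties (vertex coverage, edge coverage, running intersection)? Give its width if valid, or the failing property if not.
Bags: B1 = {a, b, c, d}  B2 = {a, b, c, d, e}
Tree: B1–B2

A tree decomposition must satisfy three properties: every vertex lies in some bag; for every edge, both endpoints lie together in some bag; and for every vertex, the bags containing it form a connected subtree. Here vertex f appears in no bag, so the decomposition is invalid.

No — vertex f appears in no bag.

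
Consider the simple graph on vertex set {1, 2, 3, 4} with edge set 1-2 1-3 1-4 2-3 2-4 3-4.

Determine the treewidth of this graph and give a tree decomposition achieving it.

Treewidth 3.
Bags: B1 = {1, 2, 3, 4}
Tree: (single bag)

With just one bag of size 4, the width is 4 − 1 = 3, so tw(G) ≤ 3. For the lower bound, the 4 vertices {1, 2, 3, 4} are pairwise adjacent, and any tree decomposition puts a clique entirely inside one bag — forcing width ≥ 3. Hence tw(G) = 3 exactly.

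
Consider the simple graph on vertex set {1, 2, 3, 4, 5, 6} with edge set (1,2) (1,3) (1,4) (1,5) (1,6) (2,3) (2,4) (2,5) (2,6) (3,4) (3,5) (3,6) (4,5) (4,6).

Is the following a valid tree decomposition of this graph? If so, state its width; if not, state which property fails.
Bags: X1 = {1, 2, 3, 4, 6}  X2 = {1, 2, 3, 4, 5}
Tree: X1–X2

Vertex coverage: the bags together contain {1, 2, 3, 4, 5, 6}, the full vertex set. Edge coverage: each edge of G has both endpoints in at least one bag. Running intersection: for every vertex, the bags containing it form a connected subtree. All three properties hold, so this is a valid tree decomposition of width max|bag| − 1 = 4, and hence tw(G) ≤ 4.

Yes; width 4.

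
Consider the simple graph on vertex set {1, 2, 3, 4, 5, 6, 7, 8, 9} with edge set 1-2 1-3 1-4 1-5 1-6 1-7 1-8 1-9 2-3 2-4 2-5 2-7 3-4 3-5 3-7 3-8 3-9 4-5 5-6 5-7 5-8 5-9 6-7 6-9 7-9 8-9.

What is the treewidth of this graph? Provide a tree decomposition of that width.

Every bag has size at most 5, so the width is 5 − 1 = 4 and tw(G) ≤ 4. Conversely, {1, 3, 5, 8, 9} is a clique of size 5, and the vertices of any clique must share a bag in every tree decomposition; so some bag has ≥ 5 vertices and tw(G) ≥ 4. The upper and lower bounds meet at 4, so that is the treewidth.

Treewidth 4.
Bags: B1 = {1, 2, 3, 5, 7}  B2 = {1, 3, 5, 7, 9}  B3 = {1, 5, 6, 7, 9}  B4 = {1, 2, 3, 4, 5}  B5 = {1, 3, 5, 8, 9}
Tree: B1–B2, B2–B3, B1–B4, B2–B5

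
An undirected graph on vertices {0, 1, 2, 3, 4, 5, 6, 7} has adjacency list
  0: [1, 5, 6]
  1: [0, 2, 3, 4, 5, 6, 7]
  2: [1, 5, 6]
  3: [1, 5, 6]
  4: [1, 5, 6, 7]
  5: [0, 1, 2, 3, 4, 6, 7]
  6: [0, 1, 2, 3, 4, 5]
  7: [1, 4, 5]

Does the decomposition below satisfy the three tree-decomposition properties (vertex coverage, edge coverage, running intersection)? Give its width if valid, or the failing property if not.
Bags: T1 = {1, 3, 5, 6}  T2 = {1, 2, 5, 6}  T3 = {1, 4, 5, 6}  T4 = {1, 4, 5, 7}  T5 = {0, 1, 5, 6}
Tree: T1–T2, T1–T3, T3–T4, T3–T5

Checking the three conditions: (i) the bags cover all of {0, 1, 2, 3, 4, 5, 6, 7}; (ii) for each edge, some bag contains both endpoints; (iii) the bags containing any fixed vertex form a subtree. All hold, so the decomposition is valid with width 4 − 1 = 3.

Yes; width 3.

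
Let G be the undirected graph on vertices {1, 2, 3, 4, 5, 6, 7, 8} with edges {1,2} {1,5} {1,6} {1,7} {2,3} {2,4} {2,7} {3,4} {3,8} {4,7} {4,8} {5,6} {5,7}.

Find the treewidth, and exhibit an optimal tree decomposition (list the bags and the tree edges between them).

Treewidth 2.
Bags: B1 = {2, 3, 4}  B2 = {2, 4, 7}  B3 = {3, 4, 8}  B4 = {1, 2, 7}  B5 = {1, 5, 7}  B6 = {1, 5, 6}
Tree: B1–B2, B1–B3, B2–B4, B4–B5, B5–B6

Each bag holds 3 vertices, so the decomposition has width 2, which upper-bounds the treewidth. For the lower bound, the 3 vertices {3, 4, 8} are pairwise adjacent, and any tree decomposition puts a clique entirely inside one bag — forcing width ≥ 2. The upper and lower bounds meet at 2, so that is the treewidth.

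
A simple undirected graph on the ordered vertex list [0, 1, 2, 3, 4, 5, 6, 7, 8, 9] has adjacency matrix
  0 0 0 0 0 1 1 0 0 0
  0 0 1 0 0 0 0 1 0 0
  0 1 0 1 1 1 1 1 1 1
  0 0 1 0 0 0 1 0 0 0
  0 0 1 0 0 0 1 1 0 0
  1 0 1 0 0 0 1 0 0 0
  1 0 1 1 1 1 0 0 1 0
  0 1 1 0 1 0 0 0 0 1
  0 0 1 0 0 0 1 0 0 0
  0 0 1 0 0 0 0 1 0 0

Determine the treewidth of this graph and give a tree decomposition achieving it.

Treewidth 2.
Bags: B1 = {2, 4, 6}  B2 = {2, 4, 7}  B3 = {2, 7, 9}  B4 = {2, 3, 6}  B5 = {2, 5, 6}  B6 = {2, 6, 8}  B7 = {0, 5, 6}  B8 = {1, 2, 7}
Tree: B1–B2, B2–B3, B1–B4, B4–B5, B5–B6, B5–B7, B3–B8

The largest bag has 3 vertices, giving width 2; this decomposition certifies tw(G) ≤ 2. On the other hand G contains the 3-clique {0, 5, 6}. A clique must lie in a single bag of any decomposition, so no decomposition can have width below 2. Therefore the treewidth is 2.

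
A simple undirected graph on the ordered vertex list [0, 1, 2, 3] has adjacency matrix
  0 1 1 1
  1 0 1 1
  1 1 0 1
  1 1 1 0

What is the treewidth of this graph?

A width-3 tree decomposition is:
Bags: B1 = {0, 1, 2, 3}
Tree: (single bag)
With just one bag of size 4, the width is 4 − 1 = 3, so tw(G) ≤ 3. Conversely, {0, 1, 2, 3} is a clique of size 4, and the vertices of any clique must share a bag in every tree decomposition; so some bag has ≥ 4 vertices and tw(G) ≥ 3. Combining the bounds, tw(G) = 3.

3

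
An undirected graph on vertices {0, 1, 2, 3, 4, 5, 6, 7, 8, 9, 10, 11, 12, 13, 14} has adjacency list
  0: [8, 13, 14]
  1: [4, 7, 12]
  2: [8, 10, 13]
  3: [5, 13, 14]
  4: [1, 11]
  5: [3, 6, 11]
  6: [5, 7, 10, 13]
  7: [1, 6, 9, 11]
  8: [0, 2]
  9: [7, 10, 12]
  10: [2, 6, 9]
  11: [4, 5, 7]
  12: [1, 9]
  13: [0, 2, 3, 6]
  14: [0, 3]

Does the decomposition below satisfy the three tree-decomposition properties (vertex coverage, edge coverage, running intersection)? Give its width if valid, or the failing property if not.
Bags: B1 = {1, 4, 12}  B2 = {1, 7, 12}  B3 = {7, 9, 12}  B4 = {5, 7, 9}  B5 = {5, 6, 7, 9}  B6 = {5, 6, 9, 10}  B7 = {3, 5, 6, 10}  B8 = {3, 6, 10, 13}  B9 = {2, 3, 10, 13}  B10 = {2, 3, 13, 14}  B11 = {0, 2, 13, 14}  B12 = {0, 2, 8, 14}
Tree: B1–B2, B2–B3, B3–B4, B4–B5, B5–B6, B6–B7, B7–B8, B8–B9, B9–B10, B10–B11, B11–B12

A tree decomposition must satisfy three properties: every vertex lies in some bag; for every edge, both endpoints lie together in some bag; and for every vertex, the bags containing it form a connected subtree. Here vertex 11 appears in no bag, so the decomposition is invalid.

No — vertex 11 appears in no bag.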